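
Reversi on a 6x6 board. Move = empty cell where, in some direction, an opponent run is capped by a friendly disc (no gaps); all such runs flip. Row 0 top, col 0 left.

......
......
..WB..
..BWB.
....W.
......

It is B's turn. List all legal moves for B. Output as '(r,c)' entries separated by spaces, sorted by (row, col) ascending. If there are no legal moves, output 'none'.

(1,1): no bracket -> illegal
(1,2): flips 1 -> legal
(1,3): no bracket -> illegal
(2,1): flips 1 -> legal
(2,4): no bracket -> illegal
(3,1): no bracket -> illegal
(3,5): no bracket -> illegal
(4,2): no bracket -> illegal
(4,3): flips 1 -> legal
(4,5): no bracket -> illegal
(5,3): no bracket -> illegal
(5,4): flips 1 -> legal
(5,5): no bracket -> illegal

Answer: (1,2) (2,1) (4,3) (5,4)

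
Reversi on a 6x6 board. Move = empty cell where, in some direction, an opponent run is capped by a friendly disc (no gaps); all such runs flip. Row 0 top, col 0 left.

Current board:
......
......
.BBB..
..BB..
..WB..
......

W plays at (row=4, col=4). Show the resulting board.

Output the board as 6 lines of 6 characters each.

Answer: ......
......
.BBB..
..BB..
..WWW.
......

Derivation:
Place W at (4,4); scan 8 dirs for brackets.
Dir NW: opp run (3,3) (2,2), next='.' -> no flip
Dir N: first cell '.' (not opp) -> no flip
Dir NE: first cell '.' (not opp) -> no flip
Dir W: opp run (4,3) capped by W -> flip
Dir E: first cell '.' (not opp) -> no flip
Dir SW: first cell '.' (not opp) -> no flip
Dir S: first cell '.' (not opp) -> no flip
Dir SE: first cell '.' (not opp) -> no flip
All flips: (4,3)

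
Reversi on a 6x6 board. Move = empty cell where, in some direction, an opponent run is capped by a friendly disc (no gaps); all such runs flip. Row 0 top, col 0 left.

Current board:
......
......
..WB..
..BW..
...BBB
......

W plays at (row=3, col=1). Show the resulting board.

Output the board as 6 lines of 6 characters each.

Place W at (3,1); scan 8 dirs for brackets.
Dir NW: first cell '.' (not opp) -> no flip
Dir N: first cell '.' (not opp) -> no flip
Dir NE: first cell 'W' (not opp) -> no flip
Dir W: first cell '.' (not opp) -> no flip
Dir E: opp run (3,2) capped by W -> flip
Dir SW: first cell '.' (not opp) -> no flip
Dir S: first cell '.' (not opp) -> no flip
Dir SE: first cell '.' (not opp) -> no flip
All flips: (3,2)

Answer: ......
......
..WB..
.WWW..
...BBB
......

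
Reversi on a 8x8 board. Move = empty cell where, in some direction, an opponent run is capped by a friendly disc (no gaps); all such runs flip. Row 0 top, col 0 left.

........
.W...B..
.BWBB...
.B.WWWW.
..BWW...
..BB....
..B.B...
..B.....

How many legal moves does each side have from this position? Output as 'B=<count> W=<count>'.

Answer: B=7 W=12

Derivation:
-- B to move --
(0,0): no bracket -> illegal
(0,1): flips 1 -> legal
(0,2): no bracket -> illegal
(1,0): no bracket -> illegal
(1,2): no bracket -> illegal
(1,3): flips 1 -> legal
(2,0): no bracket -> illegal
(2,5): flips 2 -> legal
(2,6): flips 2 -> legal
(2,7): no bracket -> illegal
(3,2): no bracket -> illegal
(3,7): no bracket -> illegal
(4,5): flips 3 -> legal
(4,6): flips 1 -> legal
(4,7): no bracket -> illegal
(5,4): flips 2 -> legal
(5,5): no bracket -> illegal
B mobility = 7
-- W to move --
(0,4): no bracket -> illegal
(0,5): no bracket -> illegal
(0,6): flips 2 -> legal
(1,0): no bracket -> illegal
(1,2): flips 1 -> legal
(1,3): flips 2 -> legal
(1,4): flips 1 -> legal
(1,6): no bracket -> illegal
(2,0): flips 1 -> legal
(2,5): flips 2 -> legal
(2,6): no bracket -> illegal
(3,0): no bracket -> illegal
(3,2): no bracket -> illegal
(4,0): flips 1 -> legal
(4,1): flips 3 -> legal
(5,1): flips 1 -> legal
(5,4): no bracket -> illegal
(5,5): no bracket -> illegal
(6,1): flips 1 -> legal
(6,3): flips 1 -> legal
(6,5): no bracket -> illegal
(7,1): flips 2 -> legal
(7,3): no bracket -> illegal
(7,4): no bracket -> illegal
(7,5): no bracket -> illegal
W mobility = 12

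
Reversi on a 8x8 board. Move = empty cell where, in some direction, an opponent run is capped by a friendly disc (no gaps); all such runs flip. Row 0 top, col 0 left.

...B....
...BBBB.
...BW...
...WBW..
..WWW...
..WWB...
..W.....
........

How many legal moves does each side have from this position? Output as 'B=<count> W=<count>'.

-- B to move --
(2,2): no bracket -> illegal
(2,5): flips 1 -> legal
(2,6): no bracket -> illegal
(3,1): no bracket -> illegal
(3,2): flips 2 -> legal
(3,6): flips 1 -> legal
(4,1): no bracket -> illegal
(4,5): no bracket -> illegal
(4,6): flips 2 -> legal
(5,1): flips 5 -> legal
(5,5): no bracket -> illegal
(6,1): flips 2 -> legal
(6,3): flips 3 -> legal
(6,4): no bracket -> illegal
(7,1): no bracket -> illegal
(7,2): no bracket -> illegal
(7,3): no bracket -> illegal
B mobility = 7
-- W to move --
(0,2): flips 1 -> legal
(0,4): flips 1 -> legal
(0,5): no bracket -> illegal
(0,6): flips 1 -> legal
(0,7): no bracket -> illegal
(1,2): no bracket -> illegal
(1,7): no bracket -> illegal
(2,2): flips 1 -> legal
(2,5): flips 1 -> legal
(2,6): no bracket -> illegal
(2,7): no bracket -> illegal
(3,2): no bracket -> illegal
(4,5): no bracket -> illegal
(5,5): flips 1 -> legal
(6,3): no bracket -> illegal
(6,4): flips 1 -> legal
(6,5): flips 1 -> legal
W mobility = 8

Answer: B=7 W=8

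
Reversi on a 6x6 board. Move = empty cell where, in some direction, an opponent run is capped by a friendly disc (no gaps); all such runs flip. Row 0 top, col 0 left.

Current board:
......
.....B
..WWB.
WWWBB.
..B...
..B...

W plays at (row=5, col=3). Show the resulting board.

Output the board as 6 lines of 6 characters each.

Answer: ......
.....B
..WWB.
WWWBB.
..W...
..BW..

Derivation:
Place W at (5,3); scan 8 dirs for brackets.
Dir NW: opp run (4,2) capped by W -> flip
Dir N: first cell '.' (not opp) -> no flip
Dir NE: first cell '.' (not opp) -> no flip
Dir W: opp run (5,2), next='.' -> no flip
Dir E: first cell '.' (not opp) -> no flip
Dir SW: edge -> no flip
Dir S: edge -> no flip
Dir SE: edge -> no flip
All flips: (4,2)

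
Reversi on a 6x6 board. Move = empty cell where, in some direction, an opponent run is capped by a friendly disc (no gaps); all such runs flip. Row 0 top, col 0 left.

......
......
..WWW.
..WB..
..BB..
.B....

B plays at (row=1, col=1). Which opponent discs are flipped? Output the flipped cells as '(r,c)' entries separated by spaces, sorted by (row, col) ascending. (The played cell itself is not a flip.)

Dir NW: first cell '.' (not opp) -> no flip
Dir N: first cell '.' (not opp) -> no flip
Dir NE: first cell '.' (not opp) -> no flip
Dir W: first cell '.' (not opp) -> no flip
Dir E: first cell '.' (not opp) -> no flip
Dir SW: first cell '.' (not opp) -> no flip
Dir S: first cell '.' (not opp) -> no flip
Dir SE: opp run (2,2) capped by B -> flip

Answer: (2,2)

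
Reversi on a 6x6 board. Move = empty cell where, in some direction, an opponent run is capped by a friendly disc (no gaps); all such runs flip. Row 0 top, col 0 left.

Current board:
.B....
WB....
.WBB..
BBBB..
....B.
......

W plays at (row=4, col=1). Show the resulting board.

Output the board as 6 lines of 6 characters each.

Place W at (4,1); scan 8 dirs for brackets.
Dir NW: opp run (3,0), next=edge -> no flip
Dir N: opp run (3,1) capped by W -> flip
Dir NE: opp run (3,2) (2,3), next='.' -> no flip
Dir W: first cell '.' (not opp) -> no flip
Dir E: first cell '.' (not opp) -> no flip
Dir SW: first cell '.' (not opp) -> no flip
Dir S: first cell '.' (not opp) -> no flip
Dir SE: first cell '.' (not opp) -> no flip
All flips: (3,1)

Answer: .B....
WB....
.WBB..
BWBB..
.W..B.
......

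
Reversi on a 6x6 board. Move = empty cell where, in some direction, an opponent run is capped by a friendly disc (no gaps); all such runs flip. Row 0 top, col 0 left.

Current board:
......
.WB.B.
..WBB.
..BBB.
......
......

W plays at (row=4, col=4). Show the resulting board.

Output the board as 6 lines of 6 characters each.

Answer: ......
.WB.B.
..WBB.
..BWB.
....W.
......

Derivation:
Place W at (4,4); scan 8 dirs for brackets.
Dir NW: opp run (3,3) capped by W -> flip
Dir N: opp run (3,4) (2,4) (1,4), next='.' -> no flip
Dir NE: first cell '.' (not opp) -> no flip
Dir W: first cell '.' (not opp) -> no flip
Dir E: first cell '.' (not opp) -> no flip
Dir SW: first cell '.' (not opp) -> no flip
Dir S: first cell '.' (not opp) -> no flip
Dir SE: first cell '.' (not opp) -> no flip
All flips: (3,3)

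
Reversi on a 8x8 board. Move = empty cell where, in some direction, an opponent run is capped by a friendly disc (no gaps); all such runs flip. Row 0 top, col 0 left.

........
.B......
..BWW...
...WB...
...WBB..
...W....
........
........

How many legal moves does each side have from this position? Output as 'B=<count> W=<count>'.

Answer: B=7 W=8

Derivation:
-- B to move --
(1,2): flips 1 -> legal
(1,3): no bracket -> illegal
(1,4): flips 1 -> legal
(1,5): no bracket -> illegal
(2,5): flips 2 -> legal
(3,2): flips 1 -> legal
(3,5): no bracket -> illegal
(4,2): flips 1 -> legal
(5,2): flips 1 -> legal
(5,4): no bracket -> illegal
(6,2): flips 1 -> legal
(6,3): no bracket -> illegal
(6,4): no bracket -> illegal
B mobility = 7
-- W to move --
(0,0): flips 2 -> legal
(0,1): no bracket -> illegal
(0,2): no bracket -> illegal
(1,0): no bracket -> illegal
(1,2): no bracket -> illegal
(1,3): no bracket -> illegal
(2,0): no bracket -> illegal
(2,1): flips 1 -> legal
(2,5): flips 1 -> legal
(3,1): no bracket -> illegal
(3,2): no bracket -> illegal
(3,5): flips 2 -> legal
(3,6): no bracket -> illegal
(4,6): flips 2 -> legal
(5,4): flips 2 -> legal
(5,5): flips 1 -> legal
(5,6): flips 2 -> legal
W mobility = 8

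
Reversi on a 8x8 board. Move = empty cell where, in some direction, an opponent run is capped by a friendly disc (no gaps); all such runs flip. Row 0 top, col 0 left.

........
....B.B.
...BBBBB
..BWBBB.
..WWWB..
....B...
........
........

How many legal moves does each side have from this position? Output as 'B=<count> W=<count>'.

Answer: B=4 W=12

Derivation:
-- B to move --
(2,2): no bracket -> illegal
(3,1): no bracket -> illegal
(4,1): flips 3 -> legal
(5,1): flips 2 -> legal
(5,2): flips 2 -> legal
(5,3): flips 3 -> legal
(5,5): no bracket -> illegal
B mobility = 4
-- W to move --
(0,3): no bracket -> illegal
(0,4): flips 3 -> legal
(0,5): no bracket -> illegal
(0,6): no bracket -> illegal
(0,7): flips 3 -> legal
(1,2): no bracket -> illegal
(1,3): flips 1 -> legal
(1,5): flips 1 -> legal
(1,7): flips 2 -> legal
(2,1): flips 1 -> legal
(2,2): flips 1 -> legal
(3,1): flips 1 -> legal
(3,7): flips 3 -> legal
(4,1): no bracket -> illegal
(4,6): flips 1 -> legal
(4,7): no bracket -> illegal
(5,3): no bracket -> illegal
(5,5): no bracket -> illegal
(5,6): no bracket -> illegal
(6,3): no bracket -> illegal
(6,4): flips 1 -> legal
(6,5): flips 1 -> legal
W mobility = 12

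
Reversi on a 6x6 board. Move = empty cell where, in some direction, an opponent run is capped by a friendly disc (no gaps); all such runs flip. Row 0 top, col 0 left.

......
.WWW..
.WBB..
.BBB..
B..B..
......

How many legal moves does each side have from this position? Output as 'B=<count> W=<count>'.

Answer: B=7 W=7

Derivation:
-- B to move --
(0,0): flips 1 -> legal
(0,1): flips 3 -> legal
(0,2): flips 1 -> legal
(0,3): flips 1 -> legal
(0,4): flips 1 -> legal
(1,0): flips 1 -> legal
(1,4): no bracket -> illegal
(2,0): flips 1 -> legal
(2,4): no bracket -> illegal
(3,0): no bracket -> illegal
B mobility = 7
-- W to move --
(1,4): no bracket -> illegal
(2,0): no bracket -> illegal
(2,4): flips 2 -> legal
(3,0): no bracket -> illegal
(3,4): flips 1 -> legal
(4,1): flips 1 -> legal
(4,2): flips 2 -> legal
(4,4): flips 2 -> legal
(5,0): no bracket -> illegal
(5,1): no bracket -> illegal
(5,2): no bracket -> illegal
(5,3): flips 3 -> legal
(5,4): flips 2 -> legal
W mobility = 7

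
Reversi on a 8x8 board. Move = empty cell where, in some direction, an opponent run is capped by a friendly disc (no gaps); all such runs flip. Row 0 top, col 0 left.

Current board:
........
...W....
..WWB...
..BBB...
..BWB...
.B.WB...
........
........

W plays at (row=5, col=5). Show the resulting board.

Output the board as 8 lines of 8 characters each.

Place W at (5,5); scan 8 dirs for brackets.
Dir NW: opp run (4,4) (3,3) capped by W -> flip
Dir N: first cell '.' (not opp) -> no flip
Dir NE: first cell '.' (not opp) -> no flip
Dir W: opp run (5,4) capped by W -> flip
Dir E: first cell '.' (not opp) -> no flip
Dir SW: first cell '.' (not opp) -> no flip
Dir S: first cell '.' (not opp) -> no flip
Dir SE: first cell '.' (not opp) -> no flip
All flips: (3,3) (4,4) (5,4)

Answer: ........
...W....
..WWB...
..BWB...
..BWW...
.B.WWW..
........
........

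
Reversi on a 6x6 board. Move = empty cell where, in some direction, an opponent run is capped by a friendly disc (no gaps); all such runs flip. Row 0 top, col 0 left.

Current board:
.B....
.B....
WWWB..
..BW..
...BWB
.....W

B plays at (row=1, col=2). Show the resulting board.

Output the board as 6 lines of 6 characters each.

Place B at (1,2); scan 8 dirs for brackets.
Dir NW: first cell 'B' (not opp) -> no flip
Dir N: first cell '.' (not opp) -> no flip
Dir NE: first cell '.' (not opp) -> no flip
Dir W: first cell 'B' (not opp) -> no flip
Dir E: first cell '.' (not opp) -> no flip
Dir SW: opp run (2,1), next='.' -> no flip
Dir S: opp run (2,2) capped by B -> flip
Dir SE: first cell 'B' (not opp) -> no flip
All flips: (2,2)

Answer: .B....
.BB...
WWBB..
..BW..
...BWB
.....W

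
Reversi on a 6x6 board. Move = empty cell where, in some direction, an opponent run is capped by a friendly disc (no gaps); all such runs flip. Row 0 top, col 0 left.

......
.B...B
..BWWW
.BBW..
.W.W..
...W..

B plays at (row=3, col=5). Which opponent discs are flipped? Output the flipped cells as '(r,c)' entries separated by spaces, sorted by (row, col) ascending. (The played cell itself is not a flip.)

Answer: (2,5)

Derivation:
Dir NW: opp run (2,4), next='.' -> no flip
Dir N: opp run (2,5) capped by B -> flip
Dir NE: edge -> no flip
Dir W: first cell '.' (not opp) -> no flip
Dir E: edge -> no flip
Dir SW: first cell '.' (not opp) -> no flip
Dir S: first cell '.' (not opp) -> no flip
Dir SE: edge -> no flip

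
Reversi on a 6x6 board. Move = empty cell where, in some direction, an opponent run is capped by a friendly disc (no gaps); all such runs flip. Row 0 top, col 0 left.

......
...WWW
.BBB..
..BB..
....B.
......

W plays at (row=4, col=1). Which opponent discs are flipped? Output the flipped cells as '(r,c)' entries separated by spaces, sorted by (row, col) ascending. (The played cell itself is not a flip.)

Dir NW: first cell '.' (not opp) -> no flip
Dir N: first cell '.' (not opp) -> no flip
Dir NE: opp run (3,2) (2,3) capped by W -> flip
Dir W: first cell '.' (not opp) -> no flip
Dir E: first cell '.' (not opp) -> no flip
Dir SW: first cell '.' (not opp) -> no flip
Dir S: first cell '.' (not opp) -> no flip
Dir SE: first cell '.' (not opp) -> no flip

Answer: (2,3) (3,2)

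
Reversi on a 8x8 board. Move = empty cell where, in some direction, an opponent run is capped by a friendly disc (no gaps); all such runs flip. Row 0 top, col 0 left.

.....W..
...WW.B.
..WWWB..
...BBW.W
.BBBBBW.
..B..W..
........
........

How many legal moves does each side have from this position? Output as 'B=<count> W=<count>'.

Answer: B=11 W=10

Derivation:
-- B to move --
(0,2): no bracket -> illegal
(0,3): flips 3 -> legal
(0,4): flips 2 -> legal
(0,6): no bracket -> illegal
(1,1): flips 1 -> legal
(1,2): flips 1 -> legal
(1,5): flips 1 -> legal
(2,1): flips 3 -> legal
(2,6): flips 1 -> legal
(2,7): no bracket -> illegal
(3,1): no bracket -> illegal
(3,2): no bracket -> illegal
(3,6): flips 1 -> legal
(4,7): flips 1 -> legal
(5,4): no bracket -> illegal
(5,6): no bracket -> illegal
(5,7): no bracket -> illegal
(6,4): no bracket -> illegal
(6,5): flips 1 -> legal
(6,6): flips 1 -> legal
B mobility = 11
-- W to move --
(0,6): no bracket -> illegal
(0,7): no bracket -> illegal
(1,5): flips 1 -> legal
(1,7): no bracket -> illegal
(2,6): flips 1 -> legal
(2,7): flips 1 -> legal
(3,0): no bracket -> illegal
(3,1): no bracket -> illegal
(3,2): flips 2 -> legal
(3,6): flips 1 -> legal
(4,0): flips 5 -> legal
(5,0): no bracket -> illegal
(5,1): flips 2 -> legal
(5,3): flips 3 -> legal
(5,4): flips 2 -> legal
(5,6): flips 2 -> legal
(6,1): no bracket -> illegal
(6,2): no bracket -> illegal
(6,3): no bracket -> illegal
W mobility = 10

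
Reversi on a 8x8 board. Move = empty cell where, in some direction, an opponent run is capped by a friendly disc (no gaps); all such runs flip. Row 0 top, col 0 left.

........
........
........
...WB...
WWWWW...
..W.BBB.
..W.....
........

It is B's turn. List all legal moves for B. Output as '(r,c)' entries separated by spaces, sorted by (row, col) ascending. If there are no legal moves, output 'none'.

Answer: (2,2) (3,2) (6,1)

Derivation:
(2,2): flips 2 -> legal
(2,3): no bracket -> illegal
(2,4): no bracket -> illegal
(3,0): no bracket -> illegal
(3,1): no bracket -> illegal
(3,2): flips 2 -> legal
(3,5): no bracket -> illegal
(4,5): no bracket -> illegal
(5,0): no bracket -> illegal
(5,1): no bracket -> illegal
(5,3): no bracket -> illegal
(6,1): flips 2 -> legal
(6,3): no bracket -> illegal
(7,1): no bracket -> illegal
(7,2): no bracket -> illegal
(7,3): no bracket -> illegal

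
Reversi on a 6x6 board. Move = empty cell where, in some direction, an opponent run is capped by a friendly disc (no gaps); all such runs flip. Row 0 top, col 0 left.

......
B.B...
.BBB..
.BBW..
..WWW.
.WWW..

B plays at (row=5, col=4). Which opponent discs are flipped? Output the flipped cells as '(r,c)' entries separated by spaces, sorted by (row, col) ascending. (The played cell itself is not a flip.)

Dir NW: opp run (4,3) capped by B -> flip
Dir N: opp run (4,4), next='.' -> no flip
Dir NE: first cell '.' (not opp) -> no flip
Dir W: opp run (5,3) (5,2) (5,1), next='.' -> no flip
Dir E: first cell '.' (not opp) -> no flip
Dir SW: edge -> no flip
Dir S: edge -> no flip
Dir SE: edge -> no flip

Answer: (4,3)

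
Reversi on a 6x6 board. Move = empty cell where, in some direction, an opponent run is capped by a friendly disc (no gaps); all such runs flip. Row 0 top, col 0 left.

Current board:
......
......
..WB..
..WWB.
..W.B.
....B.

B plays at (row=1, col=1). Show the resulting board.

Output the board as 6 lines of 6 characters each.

Place B at (1,1); scan 8 dirs for brackets.
Dir NW: first cell '.' (not opp) -> no flip
Dir N: first cell '.' (not opp) -> no flip
Dir NE: first cell '.' (not opp) -> no flip
Dir W: first cell '.' (not opp) -> no flip
Dir E: first cell '.' (not opp) -> no flip
Dir SW: first cell '.' (not opp) -> no flip
Dir S: first cell '.' (not opp) -> no flip
Dir SE: opp run (2,2) (3,3) capped by B -> flip
All flips: (2,2) (3,3)

Answer: ......
.B....
..BB..
..WBB.
..W.B.
....B.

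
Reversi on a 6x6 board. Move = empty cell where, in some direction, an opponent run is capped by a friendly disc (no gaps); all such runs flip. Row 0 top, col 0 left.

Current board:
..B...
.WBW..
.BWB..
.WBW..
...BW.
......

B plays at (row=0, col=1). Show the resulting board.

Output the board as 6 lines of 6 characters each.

Place B at (0,1); scan 8 dirs for brackets.
Dir NW: edge -> no flip
Dir N: edge -> no flip
Dir NE: edge -> no flip
Dir W: first cell '.' (not opp) -> no flip
Dir E: first cell 'B' (not opp) -> no flip
Dir SW: first cell '.' (not opp) -> no flip
Dir S: opp run (1,1) capped by B -> flip
Dir SE: first cell 'B' (not opp) -> no flip
All flips: (1,1)

Answer: .BB...
.BBW..
.BWB..
.WBW..
...BW.
......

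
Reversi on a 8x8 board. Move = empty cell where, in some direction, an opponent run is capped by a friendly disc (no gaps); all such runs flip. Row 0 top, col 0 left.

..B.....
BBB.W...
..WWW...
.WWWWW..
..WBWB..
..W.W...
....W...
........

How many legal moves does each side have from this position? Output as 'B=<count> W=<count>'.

-- B to move --
(0,3): no bracket -> illegal
(0,4): no bracket -> illegal
(0,5): no bracket -> illegal
(1,3): flips 2 -> legal
(1,5): no bracket -> illegal
(2,0): no bracket -> illegal
(2,1): flips 1 -> legal
(2,5): flips 2 -> legal
(2,6): no bracket -> illegal
(3,0): no bracket -> illegal
(3,6): no bracket -> illegal
(4,0): no bracket -> illegal
(4,1): flips 1 -> legal
(4,6): no bracket -> illegal
(5,1): no bracket -> illegal
(5,3): no bracket -> illegal
(5,5): flips 3 -> legal
(6,1): flips 1 -> legal
(6,2): flips 4 -> legal
(6,3): flips 1 -> legal
(6,5): flips 1 -> legal
(7,3): no bracket -> illegal
(7,4): no bracket -> illegal
(7,5): no bracket -> illegal
B mobility = 9
-- W to move --
(0,0): flips 1 -> legal
(0,1): flips 1 -> legal
(0,3): no bracket -> illegal
(1,3): no bracket -> illegal
(2,0): no bracket -> illegal
(2,1): no bracket -> illegal
(3,6): flips 1 -> legal
(4,6): flips 1 -> legal
(5,3): flips 1 -> legal
(5,5): flips 1 -> legal
(5,6): flips 1 -> legal
W mobility = 7

Answer: B=9 W=7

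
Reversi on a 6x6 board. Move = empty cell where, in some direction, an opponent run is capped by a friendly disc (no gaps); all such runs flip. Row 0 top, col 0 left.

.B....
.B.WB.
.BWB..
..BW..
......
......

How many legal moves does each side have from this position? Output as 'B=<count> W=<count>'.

Answer: B=5 W=6

Derivation:
-- B to move --
(0,2): no bracket -> illegal
(0,3): flips 1 -> legal
(0,4): no bracket -> illegal
(1,2): flips 2 -> legal
(2,4): no bracket -> illegal
(3,1): no bracket -> illegal
(3,4): flips 1 -> legal
(4,2): no bracket -> illegal
(4,3): flips 1 -> legal
(4,4): flips 2 -> legal
B mobility = 5
-- W to move --
(0,0): flips 1 -> legal
(0,2): no bracket -> illegal
(0,3): no bracket -> illegal
(0,4): no bracket -> illegal
(0,5): no bracket -> illegal
(1,0): no bracket -> illegal
(1,2): no bracket -> illegal
(1,5): flips 1 -> legal
(2,0): flips 1 -> legal
(2,4): flips 1 -> legal
(2,5): no bracket -> illegal
(3,0): no bracket -> illegal
(3,1): flips 1 -> legal
(3,4): no bracket -> illegal
(4,1): no bracket -> illegal
(4,2): flips 1 -> legal
(4,3): no bracket -> illegal
W mobility = 6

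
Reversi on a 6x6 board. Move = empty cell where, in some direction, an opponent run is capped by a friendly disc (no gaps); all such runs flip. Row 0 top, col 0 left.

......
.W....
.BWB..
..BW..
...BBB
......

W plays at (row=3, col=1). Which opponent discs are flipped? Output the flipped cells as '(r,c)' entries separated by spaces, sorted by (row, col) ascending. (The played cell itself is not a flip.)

Dir NW: first cell '.' (not opp) -> no flip
Dir N: opp run (2,1) capped by W -> flip
Dir NE: first cell 'W' (not opp) -> no flip
Dir W: first cell '.' (not opp) -> no flip
Dir E: opp run (3,2) capped by W -> flip
Dir SW: first cell '.' (not opp) -> no flip
Dir S: first cell '.' (not opp) -> no flip
Dir SE: first cell '.' (not opp) -> no flip

Answer: (2,1) (3,2)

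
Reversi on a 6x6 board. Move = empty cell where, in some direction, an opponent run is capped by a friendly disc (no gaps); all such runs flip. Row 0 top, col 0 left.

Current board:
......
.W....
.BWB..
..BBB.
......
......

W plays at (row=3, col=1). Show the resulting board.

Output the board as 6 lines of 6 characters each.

Place W at (3,1); scan 8 dirs for brackets.
Dir NW: first cell '.' (not opp) -> no flip
Dir N: opp run (2,1) capped by W -> flip
Dir NE: first cell 'W' (not opp) -> no flip
Dir W: first cell '.' (not opp) -> no flip
Dir E: opp run (3,2) (3,3) (3,4), next='.' -> no flip
Dir SW: first cell '.' (not opp) -> no flip
Dir S: first cell '.' (not opp) -> no flip
Dir SE: first cell '.' (not opp) -> no flip
All flips: (2,1)

Answer: ......
.W....
.WWB..
.WBBB.
......
......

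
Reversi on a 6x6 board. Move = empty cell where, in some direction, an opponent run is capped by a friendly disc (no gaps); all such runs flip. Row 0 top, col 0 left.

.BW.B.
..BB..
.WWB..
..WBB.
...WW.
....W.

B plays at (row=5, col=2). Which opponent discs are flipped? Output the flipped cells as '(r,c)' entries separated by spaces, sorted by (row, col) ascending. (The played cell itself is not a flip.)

Dir NW: first cell '.' (not opp) -> no flip
Dir N: first cell '.' (not opp) -> no flip
Dir NE: opp run (4,3) capped by B -> flip
Dir W: first cell '.' (not opp) -> no flip
Dir E: first cell '.' (not opp) -> no flip
Dir SW: edge -> no flip
Dir S: edge -> no flip
Dir SE: edge -> no flip

Answer: (4,3)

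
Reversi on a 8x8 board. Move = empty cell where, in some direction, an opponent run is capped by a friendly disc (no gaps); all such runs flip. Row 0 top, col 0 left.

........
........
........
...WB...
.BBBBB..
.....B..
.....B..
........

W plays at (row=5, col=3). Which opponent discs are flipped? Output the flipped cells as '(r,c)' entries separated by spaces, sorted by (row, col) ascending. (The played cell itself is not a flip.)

Answer: (4,3)

Derivation:
Dir NW: opp run (4,2), next='.' -> no flip
Dir N: opp run (4,3) capped by W -> flip
Dir NE: opp run (4,4), next='.' -> no flip
Dir W: first cell '.' (not opp) -> no flip
Dir E: first cell '.' (not opp) -> no flip
Dir SW: first cell '.' (not opp) -> no flip
Dir S: first cell '.' (not opp) -> no flip
Dir SE: first cell '.' (not opp) -> no flip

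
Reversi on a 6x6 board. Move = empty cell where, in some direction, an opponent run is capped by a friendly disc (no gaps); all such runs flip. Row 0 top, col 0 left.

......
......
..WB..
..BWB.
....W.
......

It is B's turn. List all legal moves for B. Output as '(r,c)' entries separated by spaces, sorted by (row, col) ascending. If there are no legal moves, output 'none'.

(1,1): no bracket -> illegal
(1,2): flips 1 -> legal
(1,3): no bracket -> illegal
(2,1): flips 1 -> legal
(2,4): no bracket -> illegal
(3,1): no bracket -> illegal
(3,5): no bracket -> illegal
(4,2): no bracket -> illegal
(4,3): flips 1 -> legal
(4,5): no bracket -> illegal
(5,3): no bracket -> illegal
(5,4): flips 1 -> legal
(5,5): no bracket -> illegal

Answer: (1,2) (2,1) (4,3) (5,4)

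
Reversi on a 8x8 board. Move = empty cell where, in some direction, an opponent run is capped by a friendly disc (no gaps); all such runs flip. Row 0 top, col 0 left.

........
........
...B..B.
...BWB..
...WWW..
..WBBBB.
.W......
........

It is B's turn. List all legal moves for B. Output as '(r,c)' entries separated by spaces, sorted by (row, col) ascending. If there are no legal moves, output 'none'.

Answer: (2,4) (3,2) (3,6) (5,1)

Derivation:
(2,4): flips 2 -> legal
(2,5): no bracket -> illegal
(3,2): flips 1 -> legal
(3,6): flips 1 -> legal
(4,1): no bracket -> illegal
(4,2): no bracket -> illegal
(4,6): no bracket -> illegal
(5,0): no bracket -> illegal
(5,1): flips 1 -> legal
(6,0): no bracket -> illegal
(6,2): no bracket -> illegal
(6,3): no bracket -> illegal
(7,0): no bracket -> illegal
(7,1): no bracket -> illegal
(7,2): no bracket -> illegal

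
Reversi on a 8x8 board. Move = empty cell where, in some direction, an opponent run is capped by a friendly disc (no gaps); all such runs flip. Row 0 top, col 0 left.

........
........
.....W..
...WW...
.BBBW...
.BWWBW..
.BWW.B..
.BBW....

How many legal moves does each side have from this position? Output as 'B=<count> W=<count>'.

Answer: B=8 W=10

Derivation:
-- B to move --
(1,4): no bracket -> illegal
(1,5): no bracket -> illegal
(1,6): flips 2 -> legal
(2,2): no bracket -> illegal
(2,3): flips 1 -> legal
(2,4): flips 3 -> legal
(2,6): no bracket -> illegal
(3,2): no bracket -> illegal
(3,5): flips 3 -> legal
(3,6): no bracket -> illegal
(4,5): flips 2 -> legal
(4,6): no bracket -> illegal
(5,6): flips 1 -> legal
(6,4): flips 3 -> legal
(6,6): no bracket -> illegal
(7,4): flips 3 -> legal
B mobility = 8
-- W to move --
(3,0): flips 1 -> legal
(3,1): flips 1 -> legal
(3,2): flips 1 -> legal
(4,0): flips 4 -> legal
(4,5): flips 1 -> legal
(5,0): flips 1 -> legal
(5,6): no bracket -> illegal
(6,0): flips 3 -> legal
(6,4): flips 1 -> legal
(6,6): no bracket -> illegal
(7,0): flips 3 -> legal
(7,4): no bracket -> illegal
(7,5): flips 1 -> legal
(7,6): no bracket -> illegal
W mobility = 10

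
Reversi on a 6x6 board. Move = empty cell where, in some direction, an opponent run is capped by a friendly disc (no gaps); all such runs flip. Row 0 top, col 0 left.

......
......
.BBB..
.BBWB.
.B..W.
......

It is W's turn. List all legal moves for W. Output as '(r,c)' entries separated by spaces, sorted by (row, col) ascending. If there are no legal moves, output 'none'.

(1,0): no bracket -> illegal
(1,1): flips 1 -> legal
(1,2): no bracket -> illegal
(1,3): flips 1 -> legal
(1,4): no bracket -> illegal
(2,0): no bracket -> illegal
(2,4): flips 1 -> legal
(2,5): no bracket -> illegal
(3,0): flips 2 -> legal
(3,5): flips 1 -> legal
(4,0): no bracket -> illegal
(4,2): no bracket -> illegal
(4,3): no bracket -> illegal
(4,5): no bracket -> illegal
(5,0): no bracket -> illegal
(5,1): no bracket -> illegal
(5,2): no bracket -> illegal

Answer: (1,1) (1,3) (2,4) (3,0) (3,5)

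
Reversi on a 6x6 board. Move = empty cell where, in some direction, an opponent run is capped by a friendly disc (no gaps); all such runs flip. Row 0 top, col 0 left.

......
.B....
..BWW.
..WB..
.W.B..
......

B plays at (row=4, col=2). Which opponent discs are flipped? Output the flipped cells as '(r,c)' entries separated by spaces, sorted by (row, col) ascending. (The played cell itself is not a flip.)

Dir NW: first cell '.' (not opp) -> no flip
Dir N: opp run (3,2) capped by B -> flip
Dir NE: first cell 'B' (not opp) -> no flip
Dir W: opp run (4,1), next='.' -> no flip
Dir E: first cell 'B' (not opp) -> no flip
Dir SW: first cell '.' (not opp) -> no flip
Dir S: first cell '.' (not opp) -> no flip
Dir SE: first cell '.' (not opp) -> no flip

Answer: (3,2)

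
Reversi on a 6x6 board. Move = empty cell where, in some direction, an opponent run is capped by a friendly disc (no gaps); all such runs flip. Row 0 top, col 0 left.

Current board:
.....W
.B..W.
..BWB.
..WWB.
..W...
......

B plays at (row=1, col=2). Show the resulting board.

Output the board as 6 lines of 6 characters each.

Place B at (1,2); scan 8 dirs for brackets.
Dir NW: first cell '.' (not opp) -> no flip
Dir N: first cell '.' (not opp) -> no flip
Dir NE: first cell '.' (not opp) -> no flip
Dir W: first cell 'B' (not opp) -> no flip
Dir E: first cell '.' (not opp) -> no flip
Dir SW: first cell '.' (not opp) -> no flip
Dir S: first cell 'B' (not opp) -> no flip
Dir SE: opp run (2,3) capped by B -> flip
All flips: (2,3)

Answer: .....W
.BB.W.
..BBB.
..WWB.
..W...
......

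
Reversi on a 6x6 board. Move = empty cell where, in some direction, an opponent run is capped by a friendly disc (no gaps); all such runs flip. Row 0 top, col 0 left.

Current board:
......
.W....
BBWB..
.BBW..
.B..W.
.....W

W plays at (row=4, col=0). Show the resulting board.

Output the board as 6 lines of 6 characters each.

Answer: ......
.W....
BBWB..
.WBW..
WB..W.
.....W

Derivation:
Place W at (4,0); scan 8 dirs for brackets.
Dir NW: edge -> no flip
Dir N: first cell '.' (not opp) -> no flip
Dir NE: opp run (3,1) capped by W -> flip
Dir W: edge -> no flip
Dir E: opp run (4,1), next='.' -> no flip
Dir SW: edge -> no flip
Dir S: first cell '.' (not opp) -> no flip
Dir SE: first cell '.' (not opp) -> no flip
All flips: (3,1)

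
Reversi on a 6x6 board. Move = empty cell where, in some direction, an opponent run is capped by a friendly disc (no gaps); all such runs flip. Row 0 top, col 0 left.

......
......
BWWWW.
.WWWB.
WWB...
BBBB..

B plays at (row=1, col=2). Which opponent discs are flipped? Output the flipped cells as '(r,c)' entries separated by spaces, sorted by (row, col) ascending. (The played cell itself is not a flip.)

Dir NW: first cell '.' (not opp) -> no flip
Dir N: first cell '.' (not opp) -> no flip
Dir NE: first cell '.' (not opp) -> no flip
Dir W: first cell '.' (not opp) -> no flip
Dir E: first cell '.' (not opp) -> no flip
Dir SW: opp run (2,1), next='.' -> no flip
Dir S: opp run (2,2) (3,2) capped by B -> flip
Dir SE: opp run (2,3) capped by B -> flip

Answer: (2,2) (2,3) (3,2)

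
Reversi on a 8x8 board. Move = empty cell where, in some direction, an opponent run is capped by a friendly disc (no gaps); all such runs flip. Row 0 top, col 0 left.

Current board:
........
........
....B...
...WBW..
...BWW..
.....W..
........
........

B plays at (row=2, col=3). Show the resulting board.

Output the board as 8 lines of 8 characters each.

Answer: ........
........
...BB...
...BBW..
...BWW..
.....W..
........
........

Derivation:
Place B at (2,3); scan 8 dirs for brackets.
Dir NW: first cell '.' (not opp) -> no flip
Dir N: first cell '.' (not opp) -> no flip
Dir NE: first cell '.' (not opp) -> no flip
Dir W: first cell '.' (not opp) -> no flip
Dir E: first cell 'B' (not opp) -> no flip
Dir SW: first cell '.' (not opp) -> no flip
Dir S: opp run (3,3) capped by B -> flip
Dir SE: first cell 'B' (not opp) -> no flip
All flips: (3,3)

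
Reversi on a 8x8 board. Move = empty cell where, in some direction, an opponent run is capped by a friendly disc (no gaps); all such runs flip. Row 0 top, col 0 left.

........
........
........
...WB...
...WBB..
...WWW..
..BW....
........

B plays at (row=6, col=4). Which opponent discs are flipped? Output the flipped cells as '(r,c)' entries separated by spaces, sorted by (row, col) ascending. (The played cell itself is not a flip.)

Dir NW: opp run (5,3), next='.' -> no flip
Dir N: opp run (5,4) capped by B -> flip
Dir NE: opp run (5,5), next='.' -> no flip
Dir W: opp run (6,3) capped by B -> flip
Dir E: first cell '.' (not opp) -> no flip
Dir SW: first cell '.' (not opp) -> no flip
Dir S: first cell '.' (not opp) -> no flip
Dir SE: first cell '.' (not opp) -> no flip

Answer: (5,4) (6,3)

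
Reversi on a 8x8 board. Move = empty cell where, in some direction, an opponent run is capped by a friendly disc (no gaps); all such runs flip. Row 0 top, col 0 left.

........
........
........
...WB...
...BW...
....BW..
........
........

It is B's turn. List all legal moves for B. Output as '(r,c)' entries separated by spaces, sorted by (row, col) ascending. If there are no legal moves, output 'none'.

(2,2): no bracket -> illegal
(2,3): flips 1 -> legal
(2,4): no bracket -> illegal
(3,2): flips 1 -> legal
(3,5): no bracket -> illegal
(4,2): no bracket -> illegal
(4,5): flips 1 -> legal
(4,6): no bracket -> illegal
(5,3): no bracket -> illegal
(5,6): flips 1 -> legal
(6,4): no bracket -> illegal
(6,5): no bracket -> illegal
(6,6): no bracket -> illegal

Answer: (2,3) (3,2) (4,5) (5,6)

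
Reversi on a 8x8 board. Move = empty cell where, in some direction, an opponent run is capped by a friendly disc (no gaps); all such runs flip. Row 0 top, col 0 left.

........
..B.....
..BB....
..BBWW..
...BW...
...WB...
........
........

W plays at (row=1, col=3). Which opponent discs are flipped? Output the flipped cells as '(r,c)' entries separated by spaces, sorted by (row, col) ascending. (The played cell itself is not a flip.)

Answer: (2,3) (3,3) (4,3)

Derivation:
Dir NW: first cell '.' (not opp) -> no flip
Dir N: first cell '.' (not opp) -> no flip
Dir NE: first cell '.' (not opp) -> no flip
Dir W: opp run (1,2), next='.' -> no flip
Dir E: first cell '.' (not opp) -> no flip
Dir SW: opp run (2,2), next='.' -> no flip
Dir S: opp run (2,3) (3,3) (4,3) capped by W -> flip
Dir SE: first cell '.' (not opp) -> no flip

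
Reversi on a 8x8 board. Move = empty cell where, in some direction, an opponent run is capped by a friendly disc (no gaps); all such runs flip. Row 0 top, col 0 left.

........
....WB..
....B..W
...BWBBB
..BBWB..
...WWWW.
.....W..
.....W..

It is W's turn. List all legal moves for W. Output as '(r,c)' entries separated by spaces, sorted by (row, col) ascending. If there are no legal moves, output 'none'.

(0,4): no bracket -> illegal
(0,5): no bracket -> illegal
(0,6): no bracket -> illegal
(1,3): no bracket -> illegal
(1,6): flips 1 -> legal
(2,2): flips 1 -> legal
(2,3): flips 2 -> legal
(2,5): flips 2 -> legal
(2,6): flips 1 -> legal
(3,1): flips 1 -> legal
(3,2): flips 2 -> legal
(4,1): flips 2 -> legal
(4,6): flips 1 -> legal
(4,7): flips 1 -> legal
(5,1): no bracket -> illegal
(5,2): flips 1 -> legal

Answer: (1,6) (2,2) (2,3) (2,5) (2,6) (3,1) (3,2) (4,1) (4,6) (4,7) (5,2)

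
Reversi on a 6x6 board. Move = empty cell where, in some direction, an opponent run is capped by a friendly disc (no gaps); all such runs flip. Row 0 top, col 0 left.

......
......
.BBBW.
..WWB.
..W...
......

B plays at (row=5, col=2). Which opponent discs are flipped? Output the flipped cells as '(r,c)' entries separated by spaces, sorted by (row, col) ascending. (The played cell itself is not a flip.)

Dir NW: first cell '.' (not opp) -> no flip
Dir N: opp run (4,2) (3,2) capped by B -> flip
Dir NE: first cell '.' (not opp) -> no flip
Dir W: first cell '.' (not opp) -> no flip
Dir E: first cell '.' (not opp) -> no flip
Dir SW: edge -> no flip
Dir S: edge -> no flip
Dir SE: edge -> no flip

Answer: (3,2) (4,2)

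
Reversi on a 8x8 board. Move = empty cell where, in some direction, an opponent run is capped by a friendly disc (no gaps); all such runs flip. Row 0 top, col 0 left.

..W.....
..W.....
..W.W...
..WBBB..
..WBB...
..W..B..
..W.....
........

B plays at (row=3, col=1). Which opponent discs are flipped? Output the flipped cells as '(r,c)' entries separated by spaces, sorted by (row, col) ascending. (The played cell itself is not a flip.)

Dir NW: first cell '.' (not opp) -> no flip
Dir N: first cell '.' (not opp) -> no flip
Dir NE: opp run (2,2), next='.' -> no flip
Dir W: first cell '.' (not opp) -> no flip
Dir E: opp run (3,2) capped by B -> flip
Dir SW: first cell '.' (not opp) -> no flip
Dir S: first cell '.' (not opp) -> no flip
Dir SE: opp run (4,2), next='.' -> no flip

Answer: (3,2)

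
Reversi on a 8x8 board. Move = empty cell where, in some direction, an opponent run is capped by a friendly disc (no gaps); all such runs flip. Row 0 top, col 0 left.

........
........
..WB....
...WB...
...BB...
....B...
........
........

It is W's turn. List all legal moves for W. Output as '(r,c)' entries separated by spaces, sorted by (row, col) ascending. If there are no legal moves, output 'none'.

Answer: (1,3) (2,4) (3,5) (5,3) (5,5)

Derivation:
(1,2): no bracket -> illegal
(1,3): flips 1 -> legal
(1,4): no bracket -> illegal
(2,4): flips 1 -> legal
(2,5): no bracket -> illegal
(3,2): no bracket -> illegal
(3,5): flips 1 -> legal
(4,2): no bracket -> illegal
(4,5): no bracket -> illegal
(5,2): no bracket -> illegal
(5,3): flips 1 -> legal
(5,5): flips 1 -> legal
(6,3): no bracket -> illegal
(6,4): no bracket -> illegal
(6,5): no bracket -> illegal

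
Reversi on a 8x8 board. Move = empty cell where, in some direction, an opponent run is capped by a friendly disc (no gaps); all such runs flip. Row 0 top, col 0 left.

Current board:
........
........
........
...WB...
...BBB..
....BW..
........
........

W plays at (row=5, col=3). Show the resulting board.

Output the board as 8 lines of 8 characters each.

Place W at (5,3); scan 8 dirs for brackets.
Dir NW: first cell '.' (not opp) -> no flip
Dir N: opp run (4,3) capped by W -> flip
Dir NE: opp run (4,4), next='.' -> no flip
Dir W: first cell '.' (not opp) -> no flip
Dir E: opp run (5,4) capped by W -> flip
Dir SW: first cell '.' (not opp) -> no flip
Dir S: first cell '.' (not opp) -> no flip
Dir SE: first cell '.' (not opp) -> no flip
All flips: (4,3) (5,4)

Answer: ........
........
........
...WB...
...WBB..
...WWW..
........
........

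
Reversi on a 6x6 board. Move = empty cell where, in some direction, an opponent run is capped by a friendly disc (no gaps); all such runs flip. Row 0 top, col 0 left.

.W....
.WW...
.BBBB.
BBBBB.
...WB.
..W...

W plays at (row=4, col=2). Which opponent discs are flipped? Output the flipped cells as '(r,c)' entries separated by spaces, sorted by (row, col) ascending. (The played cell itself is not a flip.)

Answer: (2,2) (3,2)

Derivation:
Dir NW: opp run (3,1), next='.' -> no flip
Dir N: opp run (3,2) (2,2) capped by W -> flip
Dir NE: opp run (3,3) (2,4), next='.' -> no flip
Dir W: first cell '.' (not opp) -> no flip
Dir E: first cell 'W' (not opp) -> no flip
Dir SW: first cell '.' (not opp) -> no flip
Dir S: first cell 'W' (not opp) -> no flip
Dir SE: first cell '.' (not opp) -> no flip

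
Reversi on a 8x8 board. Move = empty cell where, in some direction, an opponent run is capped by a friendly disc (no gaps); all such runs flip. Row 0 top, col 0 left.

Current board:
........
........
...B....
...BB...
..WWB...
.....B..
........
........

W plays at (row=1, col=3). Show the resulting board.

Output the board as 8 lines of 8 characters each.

Place W at (1,3); scan 8 dirs for brackets.
Dir NW: first cell '.' (not opp) -> no flip
Dir N: first cell '.' (not opp) -> no flip
Dir NE: first cell '.' (not opp) -> no flip
Dir W: first cell '.' (not opp) -> no flip
Dir E: first cell '.' (not opp) -> no flip
Dir SW: first cell '.' (not opp) -> no flip
Dir S: opp run (2,3) (3,3) capped by W -> flip
Dir SE: first cell '.' (not opp) -> no flip
All flips: (2,3) (3,3)

Answer: ........
...W....
...W....
...WB...
..WWB...
.....B..
........
........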